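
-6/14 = -0.43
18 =18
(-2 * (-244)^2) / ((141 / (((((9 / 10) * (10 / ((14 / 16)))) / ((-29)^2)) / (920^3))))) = -11163 / 841618765750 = -0.00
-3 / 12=-1 / 4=-0.25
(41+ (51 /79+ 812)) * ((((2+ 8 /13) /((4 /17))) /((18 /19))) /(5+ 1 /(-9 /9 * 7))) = 76238659 /36972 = 2062.06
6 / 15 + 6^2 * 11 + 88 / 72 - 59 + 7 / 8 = 122219 / 360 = 339.50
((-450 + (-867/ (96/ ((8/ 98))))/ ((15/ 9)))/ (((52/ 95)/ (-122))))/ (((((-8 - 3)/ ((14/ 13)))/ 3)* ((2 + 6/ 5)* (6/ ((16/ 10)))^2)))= -341080951/ 520520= -655.27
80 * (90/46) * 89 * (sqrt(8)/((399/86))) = 18369600 * sqrt(2)/3059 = 8492.49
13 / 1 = 13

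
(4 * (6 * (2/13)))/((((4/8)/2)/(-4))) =-768/13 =-59.08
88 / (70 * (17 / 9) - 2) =198 / 293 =0.68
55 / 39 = 1.41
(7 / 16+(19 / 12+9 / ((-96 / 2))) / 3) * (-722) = -23465 / 36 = -651.81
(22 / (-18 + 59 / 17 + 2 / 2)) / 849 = -187 / 97635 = -0.00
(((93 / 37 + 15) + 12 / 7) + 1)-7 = 3426 / 259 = 13.23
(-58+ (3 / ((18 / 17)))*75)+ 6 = 321 / 2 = 160.50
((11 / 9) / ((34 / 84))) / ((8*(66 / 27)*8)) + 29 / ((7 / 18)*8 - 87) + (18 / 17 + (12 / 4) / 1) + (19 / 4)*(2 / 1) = 13.23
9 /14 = 0.64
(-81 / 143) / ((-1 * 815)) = 81 / 116545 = 0.00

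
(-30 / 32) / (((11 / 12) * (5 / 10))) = -45 / 22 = -2.05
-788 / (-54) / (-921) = -0.02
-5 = -5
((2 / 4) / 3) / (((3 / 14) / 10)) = 70 / 9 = 7.78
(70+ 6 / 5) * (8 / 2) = 1424 / 5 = 284.80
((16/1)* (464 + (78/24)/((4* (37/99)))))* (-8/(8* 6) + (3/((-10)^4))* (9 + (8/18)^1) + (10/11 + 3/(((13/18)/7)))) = 282459650809/1269840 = 222437.20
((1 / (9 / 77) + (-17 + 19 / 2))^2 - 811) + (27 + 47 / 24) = -506041 / 648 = -780.93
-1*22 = -22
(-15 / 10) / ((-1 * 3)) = 1 / 2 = 0.50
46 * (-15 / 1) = -690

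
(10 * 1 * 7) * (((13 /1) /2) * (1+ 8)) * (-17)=-69615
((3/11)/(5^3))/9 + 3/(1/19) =235126/4125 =57.00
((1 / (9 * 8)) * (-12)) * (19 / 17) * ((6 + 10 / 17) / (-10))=532 / 4335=0.12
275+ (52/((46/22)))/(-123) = 777403/2829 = 274.80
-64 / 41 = -1.56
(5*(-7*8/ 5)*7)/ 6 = -196/ 3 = -65.33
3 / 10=0.30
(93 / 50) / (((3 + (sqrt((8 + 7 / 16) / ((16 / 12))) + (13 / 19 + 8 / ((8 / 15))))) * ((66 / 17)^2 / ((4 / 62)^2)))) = 12475552 / 445584759675 -1251948 * sqrt(5) / 742641266125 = 0.00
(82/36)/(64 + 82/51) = 697/20076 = 0.03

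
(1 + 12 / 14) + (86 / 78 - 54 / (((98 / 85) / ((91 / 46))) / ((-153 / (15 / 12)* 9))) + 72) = 91623182 / 897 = 102144.02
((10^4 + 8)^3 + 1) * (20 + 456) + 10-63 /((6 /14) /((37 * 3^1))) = 477143314147881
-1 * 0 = 0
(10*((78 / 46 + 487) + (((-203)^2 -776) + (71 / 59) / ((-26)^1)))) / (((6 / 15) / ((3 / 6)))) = 36094940825 / 70564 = 511520.62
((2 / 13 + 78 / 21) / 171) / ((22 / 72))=128 / 1729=0.07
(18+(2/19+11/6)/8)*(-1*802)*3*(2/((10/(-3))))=20014311/760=26334.62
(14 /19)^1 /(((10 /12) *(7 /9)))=108 /95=1.14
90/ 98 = 0.92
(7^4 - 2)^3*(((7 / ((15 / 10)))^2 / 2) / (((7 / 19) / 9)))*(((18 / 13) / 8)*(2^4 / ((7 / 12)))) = 226651233698784 / 13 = 17434710284521.85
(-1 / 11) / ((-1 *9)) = 0.01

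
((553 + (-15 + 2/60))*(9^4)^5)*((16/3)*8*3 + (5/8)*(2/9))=33527434037763132456112179/40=838185850944078311402804.50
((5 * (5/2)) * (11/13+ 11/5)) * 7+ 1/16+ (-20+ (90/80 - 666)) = -87001/208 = -418.27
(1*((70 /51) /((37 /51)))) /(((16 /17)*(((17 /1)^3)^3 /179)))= 6265 /2064824202536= 0.00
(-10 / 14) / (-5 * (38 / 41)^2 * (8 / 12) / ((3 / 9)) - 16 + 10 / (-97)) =815285 / 28184814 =0.03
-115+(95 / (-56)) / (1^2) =-6535 / 56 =-116.70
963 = 963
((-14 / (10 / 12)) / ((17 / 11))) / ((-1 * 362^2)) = 231 / 2784685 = 0.00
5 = 5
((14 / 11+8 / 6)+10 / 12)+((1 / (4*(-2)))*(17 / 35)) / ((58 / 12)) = 459127 / 133980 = 3.43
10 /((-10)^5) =-1 /10000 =-0.00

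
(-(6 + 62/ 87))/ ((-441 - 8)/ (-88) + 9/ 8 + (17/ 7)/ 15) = -449680/ 428011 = -1.05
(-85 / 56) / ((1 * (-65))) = 17 / 728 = 0.02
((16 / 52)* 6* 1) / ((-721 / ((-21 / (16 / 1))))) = 9 / 2678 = 0.00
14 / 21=2 / 3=0.67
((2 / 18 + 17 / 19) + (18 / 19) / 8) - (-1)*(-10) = -6071 / 684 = -8.88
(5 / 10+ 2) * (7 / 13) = 35 / 26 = 1.35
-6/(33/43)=-86/11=-7.82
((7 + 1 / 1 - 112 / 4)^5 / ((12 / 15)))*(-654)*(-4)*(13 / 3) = -45344000000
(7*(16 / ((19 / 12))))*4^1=5376 / 19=282.95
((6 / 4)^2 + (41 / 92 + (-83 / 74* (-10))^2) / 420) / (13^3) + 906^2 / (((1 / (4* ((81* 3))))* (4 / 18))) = 59608440094817233567 / 16602465360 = 3590336664.00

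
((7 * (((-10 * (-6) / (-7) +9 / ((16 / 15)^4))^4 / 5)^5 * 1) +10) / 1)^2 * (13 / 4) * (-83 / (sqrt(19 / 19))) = -1258256482880948734483392993230676034863222806684501152361590157900514264587454356066336422622530481498913929769245962757561190590061352529406258322377694602632143394604818762576528930321471708273972540892622779495345548439471308975 / 2371279445557741732782945645528737283753757615811681203221771051628910866156181507969135740010150124606327921097629362745658320736627886700877357686580014679492588762224174554833606876325321045702357568238535400397870722973696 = -530623.45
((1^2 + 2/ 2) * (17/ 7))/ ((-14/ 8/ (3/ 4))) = -102/ 49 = -2.08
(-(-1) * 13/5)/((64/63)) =819/320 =2.56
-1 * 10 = -10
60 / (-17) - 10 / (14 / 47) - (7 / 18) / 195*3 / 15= -77484083 / 2088450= -37.10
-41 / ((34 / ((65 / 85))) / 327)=-174291 / 578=-301.54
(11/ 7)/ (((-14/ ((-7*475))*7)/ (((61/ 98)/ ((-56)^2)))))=318725/ 30118144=0.01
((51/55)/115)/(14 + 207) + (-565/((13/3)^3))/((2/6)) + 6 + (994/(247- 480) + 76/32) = -433129596477/25902190600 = -16.72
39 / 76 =0.51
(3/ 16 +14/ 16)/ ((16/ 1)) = 17/ 256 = 0.07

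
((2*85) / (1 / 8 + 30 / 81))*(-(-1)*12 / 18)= 24480 / 107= 228.79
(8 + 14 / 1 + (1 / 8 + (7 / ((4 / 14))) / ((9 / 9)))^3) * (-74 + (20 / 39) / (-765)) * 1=-1690439973497 / 1527552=-1106633.34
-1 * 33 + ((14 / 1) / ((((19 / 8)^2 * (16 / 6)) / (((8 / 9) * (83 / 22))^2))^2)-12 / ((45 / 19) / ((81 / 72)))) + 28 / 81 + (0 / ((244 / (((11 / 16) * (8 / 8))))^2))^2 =-424632846887923 / 13909536957690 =-30.53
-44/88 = -1/2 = -0.50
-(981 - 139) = -842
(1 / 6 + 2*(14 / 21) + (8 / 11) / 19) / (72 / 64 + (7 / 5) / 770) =1.37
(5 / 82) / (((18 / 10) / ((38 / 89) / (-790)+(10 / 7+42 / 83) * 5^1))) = 987800305 / 3014738118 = 0.33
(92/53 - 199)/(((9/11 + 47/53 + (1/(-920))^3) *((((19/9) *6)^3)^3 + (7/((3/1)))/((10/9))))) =-17626719635395200000/1278798846230760131211273191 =-0.00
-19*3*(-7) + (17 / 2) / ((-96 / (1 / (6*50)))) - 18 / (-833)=19145361839 / 47980800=399.02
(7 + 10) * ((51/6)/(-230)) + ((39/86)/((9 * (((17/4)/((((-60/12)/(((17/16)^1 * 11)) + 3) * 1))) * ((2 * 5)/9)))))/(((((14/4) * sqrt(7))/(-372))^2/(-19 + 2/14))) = -11472318092299/13725124420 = -835.86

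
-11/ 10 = -1.10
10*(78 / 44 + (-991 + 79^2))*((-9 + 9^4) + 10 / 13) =49211526270 / 143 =344136547.34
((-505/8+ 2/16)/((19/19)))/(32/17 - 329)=0.19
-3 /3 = -1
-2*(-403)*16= 12896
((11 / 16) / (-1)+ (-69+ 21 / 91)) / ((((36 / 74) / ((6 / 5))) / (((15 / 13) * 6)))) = -1603617 / 1352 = -1186.11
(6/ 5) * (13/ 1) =78/ 5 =15.60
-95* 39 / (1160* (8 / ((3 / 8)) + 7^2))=-2223 / 48952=-0.05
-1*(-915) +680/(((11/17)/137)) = 1593785/11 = 144889.55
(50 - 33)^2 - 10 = 279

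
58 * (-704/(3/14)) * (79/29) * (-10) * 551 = 8580436480/3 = 2860145493.33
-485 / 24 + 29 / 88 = -656 / 33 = -19.88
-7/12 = -0.58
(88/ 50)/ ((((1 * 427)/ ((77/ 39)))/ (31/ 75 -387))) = -14033096/ 4460625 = -3.15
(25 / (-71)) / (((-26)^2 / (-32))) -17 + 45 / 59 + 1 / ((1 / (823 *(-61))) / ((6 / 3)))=-71093007288 / 707941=-100422.22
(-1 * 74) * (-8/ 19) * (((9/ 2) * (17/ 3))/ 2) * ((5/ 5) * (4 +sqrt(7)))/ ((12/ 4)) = 2516 * sqrt(7)/ 19 +10064/ 19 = 880.04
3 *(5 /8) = 1.88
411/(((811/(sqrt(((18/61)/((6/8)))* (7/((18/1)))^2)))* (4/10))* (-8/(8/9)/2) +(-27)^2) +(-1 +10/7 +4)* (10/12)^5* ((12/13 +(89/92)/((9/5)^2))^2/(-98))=-3888745* sqrt(366)/1067192037 -1437448133543650479725/40382713379779097693184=-0.11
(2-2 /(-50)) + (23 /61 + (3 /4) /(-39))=190147 /79300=2.40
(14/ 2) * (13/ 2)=91/ 2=45.50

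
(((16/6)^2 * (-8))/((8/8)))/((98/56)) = -2048/63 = -32.51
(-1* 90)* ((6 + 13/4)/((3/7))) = -3885/2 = -1942.50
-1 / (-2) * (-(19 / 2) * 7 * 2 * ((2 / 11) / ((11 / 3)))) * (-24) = 9576 / 121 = 79.14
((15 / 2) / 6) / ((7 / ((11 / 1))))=55 / 28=1.96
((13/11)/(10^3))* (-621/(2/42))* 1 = -169533/11000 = -15.41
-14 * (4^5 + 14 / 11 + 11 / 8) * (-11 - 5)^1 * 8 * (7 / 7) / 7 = 2891040 / 11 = 262821.82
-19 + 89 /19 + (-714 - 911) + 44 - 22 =-30729 /19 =-1617.32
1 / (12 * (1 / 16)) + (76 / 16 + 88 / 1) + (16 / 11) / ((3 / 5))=12739 / 132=96.51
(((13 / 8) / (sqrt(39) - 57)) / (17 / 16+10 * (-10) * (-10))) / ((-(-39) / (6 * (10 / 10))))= -2 / 451005 - 2 * sqrt(39) / 25707285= -0.00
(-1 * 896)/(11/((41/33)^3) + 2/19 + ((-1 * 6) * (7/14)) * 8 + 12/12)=586655552/11234901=52.22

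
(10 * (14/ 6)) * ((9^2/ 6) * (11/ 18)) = 385/ 2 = 192.50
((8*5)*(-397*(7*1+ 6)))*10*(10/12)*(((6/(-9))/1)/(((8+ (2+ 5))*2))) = 1032200/27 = 38229.63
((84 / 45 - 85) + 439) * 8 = 42704 / 15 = 2846.93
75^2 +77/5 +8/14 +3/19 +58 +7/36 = 5699.32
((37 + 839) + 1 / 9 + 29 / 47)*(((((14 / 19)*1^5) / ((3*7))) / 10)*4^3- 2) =-187653136 / 120555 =-1556.58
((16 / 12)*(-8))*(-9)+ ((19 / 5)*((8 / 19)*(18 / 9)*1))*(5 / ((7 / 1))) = 688 / 7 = 98.29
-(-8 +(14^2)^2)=-38408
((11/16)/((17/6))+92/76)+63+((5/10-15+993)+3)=2702743/2584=1045.95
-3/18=-1/6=-0.17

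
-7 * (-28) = 196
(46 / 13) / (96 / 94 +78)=1081 / 24141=0.04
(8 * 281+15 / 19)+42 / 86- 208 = 1667724 / 817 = 2041.28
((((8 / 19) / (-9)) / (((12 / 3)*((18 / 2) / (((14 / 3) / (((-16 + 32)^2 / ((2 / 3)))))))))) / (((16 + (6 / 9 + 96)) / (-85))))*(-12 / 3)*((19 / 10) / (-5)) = 119 / 6570720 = 0.00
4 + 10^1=14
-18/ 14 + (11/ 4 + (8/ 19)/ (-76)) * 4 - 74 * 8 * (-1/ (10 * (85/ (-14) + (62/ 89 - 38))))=5686352668/ 682858575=8.33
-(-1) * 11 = 11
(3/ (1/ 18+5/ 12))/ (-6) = -18/ 17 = -1.06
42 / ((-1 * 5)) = -8.40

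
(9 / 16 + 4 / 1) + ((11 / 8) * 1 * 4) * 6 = 601 / 16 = 37.56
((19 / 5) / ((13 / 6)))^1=114 / 65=1.75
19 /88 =0.22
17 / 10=1.70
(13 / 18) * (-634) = -4121 / 9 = -457.89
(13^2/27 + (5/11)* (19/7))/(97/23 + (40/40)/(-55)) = 895735/501984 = 1.78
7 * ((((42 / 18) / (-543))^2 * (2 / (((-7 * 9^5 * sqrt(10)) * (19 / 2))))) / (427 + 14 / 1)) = -2 * sqrt(10) / 133974094534695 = -0.00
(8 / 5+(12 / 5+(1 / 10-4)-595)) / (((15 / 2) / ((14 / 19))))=-27762 / 475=-58.45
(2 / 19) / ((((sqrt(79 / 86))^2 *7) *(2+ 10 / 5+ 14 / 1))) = 86 / 94563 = 0.00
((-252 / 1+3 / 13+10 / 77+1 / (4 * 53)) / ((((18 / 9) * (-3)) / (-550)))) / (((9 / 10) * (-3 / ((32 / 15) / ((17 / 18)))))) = 42719912800 / 2213757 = 19297.47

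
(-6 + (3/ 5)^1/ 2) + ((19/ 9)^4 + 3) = 17.16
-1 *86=-86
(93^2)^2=74805201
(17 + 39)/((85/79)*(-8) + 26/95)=-6.72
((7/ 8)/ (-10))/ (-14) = 1/ 160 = 0.01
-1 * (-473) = 473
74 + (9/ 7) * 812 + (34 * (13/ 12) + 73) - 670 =557.83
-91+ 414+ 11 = 334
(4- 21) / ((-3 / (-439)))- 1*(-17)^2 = -8330 / 3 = -2776.67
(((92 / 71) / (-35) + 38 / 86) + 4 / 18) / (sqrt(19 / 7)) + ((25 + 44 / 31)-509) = -14960 / 31 + 31739 *sqrt(133) / 961695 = -482.20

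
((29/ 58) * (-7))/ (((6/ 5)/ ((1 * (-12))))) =35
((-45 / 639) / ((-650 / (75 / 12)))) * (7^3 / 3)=1715 / 22152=0.08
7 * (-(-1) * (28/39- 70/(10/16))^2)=86685.86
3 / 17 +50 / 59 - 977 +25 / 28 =-27384237 / 28084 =-975.08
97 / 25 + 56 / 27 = 4019 / 675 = 5.95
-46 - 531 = -577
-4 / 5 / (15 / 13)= -52 / 75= -0.69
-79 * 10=-790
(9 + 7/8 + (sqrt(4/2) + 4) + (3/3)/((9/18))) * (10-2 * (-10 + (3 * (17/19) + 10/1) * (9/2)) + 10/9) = -1435.81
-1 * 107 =-107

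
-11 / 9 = -1.22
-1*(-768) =768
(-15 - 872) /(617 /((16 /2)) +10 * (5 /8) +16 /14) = -49672 /4733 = -10.49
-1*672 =-672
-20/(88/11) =-5/2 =-2.50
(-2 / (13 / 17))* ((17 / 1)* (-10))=5780 / 13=444.62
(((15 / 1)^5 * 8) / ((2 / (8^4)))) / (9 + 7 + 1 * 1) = 12441600000 / 17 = 731858823.53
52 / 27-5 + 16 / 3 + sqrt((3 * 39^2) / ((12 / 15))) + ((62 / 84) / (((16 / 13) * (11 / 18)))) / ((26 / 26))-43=-1322557 / 33264 + 39 * sqrt(15) / 2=35.76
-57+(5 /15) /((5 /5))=-170 /3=-56.67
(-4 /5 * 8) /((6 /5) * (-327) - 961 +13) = 16 /3351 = 0.00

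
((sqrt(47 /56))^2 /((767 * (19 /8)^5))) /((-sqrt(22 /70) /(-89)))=17133568 * sqrt(385) /146235930841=0.00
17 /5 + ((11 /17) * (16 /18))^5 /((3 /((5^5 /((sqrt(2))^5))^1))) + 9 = 2061452800000 * sqrt(2) /251523407979 + 62 /5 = 23.99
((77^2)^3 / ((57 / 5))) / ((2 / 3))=1042111900445 / 38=27423997380.13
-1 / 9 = -0.11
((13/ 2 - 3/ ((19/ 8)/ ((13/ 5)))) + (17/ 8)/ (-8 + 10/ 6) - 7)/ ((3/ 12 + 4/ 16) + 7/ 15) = -9393/ 2204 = -4.26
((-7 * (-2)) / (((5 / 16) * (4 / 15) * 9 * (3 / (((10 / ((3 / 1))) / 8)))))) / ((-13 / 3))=-70 / 117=-0.60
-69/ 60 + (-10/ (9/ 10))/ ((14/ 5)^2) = -22643/ 8820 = -2.57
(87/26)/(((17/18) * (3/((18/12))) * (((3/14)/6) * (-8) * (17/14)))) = -38367/7514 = -5.11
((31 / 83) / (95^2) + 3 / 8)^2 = 5051134885729 / 35911254760000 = 0.14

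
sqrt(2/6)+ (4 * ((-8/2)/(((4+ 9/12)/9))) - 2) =-614/19+ sqrt(3)/3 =-31.74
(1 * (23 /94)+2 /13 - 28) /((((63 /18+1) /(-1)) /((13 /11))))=11243 /1551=7.25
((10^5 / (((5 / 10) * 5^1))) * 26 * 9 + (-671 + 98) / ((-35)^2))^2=131469142859964328329 / 1500625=87609591243624.71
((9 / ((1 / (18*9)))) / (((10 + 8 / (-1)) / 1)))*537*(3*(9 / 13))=10569771 / 13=813059.31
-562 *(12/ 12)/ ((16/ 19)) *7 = -37373/ 8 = -4671.62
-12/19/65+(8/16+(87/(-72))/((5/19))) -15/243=-666331/160056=-4.16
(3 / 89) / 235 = 3 / 20915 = 0.00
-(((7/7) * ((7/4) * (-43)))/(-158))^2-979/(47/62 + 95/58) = -175868302429/430179648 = -408.83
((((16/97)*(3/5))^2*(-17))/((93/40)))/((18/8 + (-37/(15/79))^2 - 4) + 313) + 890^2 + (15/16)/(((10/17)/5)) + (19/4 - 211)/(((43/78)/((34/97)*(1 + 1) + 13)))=10883066103914284875995/13828862259925664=786982.03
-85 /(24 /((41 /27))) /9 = -3485 /5832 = -0.60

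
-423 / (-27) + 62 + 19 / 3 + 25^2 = 709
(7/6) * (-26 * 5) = -455/3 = -151.67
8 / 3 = 2.67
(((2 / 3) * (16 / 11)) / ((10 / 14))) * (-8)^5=-7340032 / 165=-44485.04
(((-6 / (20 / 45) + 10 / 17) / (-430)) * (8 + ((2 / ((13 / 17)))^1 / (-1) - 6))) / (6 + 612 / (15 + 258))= -3073 / 1370625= -0.00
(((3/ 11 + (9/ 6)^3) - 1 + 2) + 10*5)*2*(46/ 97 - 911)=-424735689/ 4268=-99516.33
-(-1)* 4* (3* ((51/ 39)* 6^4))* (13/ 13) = 264384/ 13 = 20337.23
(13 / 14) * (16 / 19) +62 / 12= 5.95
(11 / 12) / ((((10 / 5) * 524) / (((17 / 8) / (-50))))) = -187 / 5030400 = -0.00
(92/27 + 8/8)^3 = 1685159/19683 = 85.61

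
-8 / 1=-8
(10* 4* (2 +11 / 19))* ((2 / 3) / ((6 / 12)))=7840 / 57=137.54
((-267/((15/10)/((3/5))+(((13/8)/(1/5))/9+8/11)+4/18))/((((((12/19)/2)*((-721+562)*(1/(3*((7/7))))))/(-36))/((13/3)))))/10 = -5803512/101495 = -57.18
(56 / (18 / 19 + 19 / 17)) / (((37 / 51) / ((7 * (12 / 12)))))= 6457416 / 24679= 261.66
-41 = -41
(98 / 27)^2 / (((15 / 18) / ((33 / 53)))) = 211288 / 21465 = 9.84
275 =275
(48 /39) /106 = 8 /689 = 0.01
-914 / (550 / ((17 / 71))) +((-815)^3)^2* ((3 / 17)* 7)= 120158912675361565883552 / 331925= 362006214281423712.84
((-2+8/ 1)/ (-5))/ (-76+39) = 6/ 185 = 0.03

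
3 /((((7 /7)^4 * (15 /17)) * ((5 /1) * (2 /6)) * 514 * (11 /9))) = 459 /141350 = 0.00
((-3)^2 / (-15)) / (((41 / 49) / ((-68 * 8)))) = 79968 / 205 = 390.09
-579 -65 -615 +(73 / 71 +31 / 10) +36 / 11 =-9774989 / 7810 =-1251.60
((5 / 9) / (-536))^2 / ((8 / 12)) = 25 / 15513984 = 0.00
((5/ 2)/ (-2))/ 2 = -5/ 8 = -0.62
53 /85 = 0.62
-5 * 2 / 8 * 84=-105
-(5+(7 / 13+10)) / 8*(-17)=1717 / 52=33.02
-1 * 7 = -7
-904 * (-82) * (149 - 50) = 7338672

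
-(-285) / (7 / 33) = 9405 / 7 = 1343.57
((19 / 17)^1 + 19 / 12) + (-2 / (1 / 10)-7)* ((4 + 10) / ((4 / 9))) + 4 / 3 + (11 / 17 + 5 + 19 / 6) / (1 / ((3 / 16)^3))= -353622319 / 417792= -846.41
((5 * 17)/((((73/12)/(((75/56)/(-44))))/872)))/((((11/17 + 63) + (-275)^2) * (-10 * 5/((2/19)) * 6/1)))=472515/274838041786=0.00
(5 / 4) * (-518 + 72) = -1115 / 2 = -557.50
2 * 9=18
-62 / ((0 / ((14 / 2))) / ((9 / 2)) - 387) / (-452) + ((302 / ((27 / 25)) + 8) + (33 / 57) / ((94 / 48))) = 67463886139 / 234310698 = 287.92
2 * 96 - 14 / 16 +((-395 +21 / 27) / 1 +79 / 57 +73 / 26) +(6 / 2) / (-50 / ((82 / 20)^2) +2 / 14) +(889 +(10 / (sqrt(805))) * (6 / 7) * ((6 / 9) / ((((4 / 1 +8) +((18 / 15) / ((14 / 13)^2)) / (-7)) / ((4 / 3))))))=2240 * sqrt(805) / 2805057 +31406574257 / 45580392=689.06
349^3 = 42508549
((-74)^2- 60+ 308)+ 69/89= 509505/89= 5724.78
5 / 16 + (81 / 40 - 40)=-3013 / 80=-37.66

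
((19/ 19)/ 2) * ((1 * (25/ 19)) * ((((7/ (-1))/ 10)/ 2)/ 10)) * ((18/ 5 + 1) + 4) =-301/ 1520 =-0.20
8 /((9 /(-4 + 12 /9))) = -64 /27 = -2.37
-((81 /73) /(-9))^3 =729 /389017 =0.00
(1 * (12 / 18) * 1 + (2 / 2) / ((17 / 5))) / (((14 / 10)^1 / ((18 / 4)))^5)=61509375 / 186592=329.65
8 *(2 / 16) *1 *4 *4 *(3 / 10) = 24 / 5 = 4.80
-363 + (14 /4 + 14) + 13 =-665 /2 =-332.50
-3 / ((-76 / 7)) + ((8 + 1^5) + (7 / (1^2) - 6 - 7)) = 249 / 76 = 3.28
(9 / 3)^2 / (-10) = -9 / 10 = -0.90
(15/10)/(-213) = -1/142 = -0.01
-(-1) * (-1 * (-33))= 33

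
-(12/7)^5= -248832/16807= -14.81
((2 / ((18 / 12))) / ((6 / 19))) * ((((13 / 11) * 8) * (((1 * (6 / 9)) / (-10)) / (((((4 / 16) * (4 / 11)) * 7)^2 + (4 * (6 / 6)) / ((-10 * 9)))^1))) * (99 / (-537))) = 36784 / 27029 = 1.36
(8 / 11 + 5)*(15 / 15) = 63 / 11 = 5.73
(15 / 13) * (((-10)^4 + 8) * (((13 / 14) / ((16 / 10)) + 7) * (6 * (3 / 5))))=28676673 / 91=315128.27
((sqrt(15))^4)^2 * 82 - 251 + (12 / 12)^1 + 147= 4151147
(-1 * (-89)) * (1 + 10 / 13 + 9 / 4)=18601 / 52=357.71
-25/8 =-3.12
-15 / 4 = -3.75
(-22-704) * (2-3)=726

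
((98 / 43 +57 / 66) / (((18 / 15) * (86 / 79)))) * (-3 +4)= 391445 / 162712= 2.41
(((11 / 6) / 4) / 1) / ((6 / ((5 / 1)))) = 55 / 144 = 0.38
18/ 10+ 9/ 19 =216/ 95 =2.27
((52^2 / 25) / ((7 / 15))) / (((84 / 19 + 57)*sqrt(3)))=51376*sqrt(3) / 40845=2.18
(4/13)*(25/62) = 50/403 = 0.12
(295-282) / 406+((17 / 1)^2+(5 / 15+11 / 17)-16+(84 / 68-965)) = -14282011 / 20706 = -689.75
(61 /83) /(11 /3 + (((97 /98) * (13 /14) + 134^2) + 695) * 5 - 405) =251076 /31722982381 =0.00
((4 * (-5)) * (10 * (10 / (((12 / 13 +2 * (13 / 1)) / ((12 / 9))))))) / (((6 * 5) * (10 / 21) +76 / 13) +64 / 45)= -50700 / 11033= -4.60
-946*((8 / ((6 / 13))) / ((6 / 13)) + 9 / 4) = -677809 / 18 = -37656.06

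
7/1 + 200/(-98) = 243/49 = 4.96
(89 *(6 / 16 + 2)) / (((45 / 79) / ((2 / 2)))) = 133589 / 360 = 371.08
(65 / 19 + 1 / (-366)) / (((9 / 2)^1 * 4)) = 23771 / 125172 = 0.19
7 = 7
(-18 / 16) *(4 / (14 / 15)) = -135 / 28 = -4.82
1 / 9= 0.11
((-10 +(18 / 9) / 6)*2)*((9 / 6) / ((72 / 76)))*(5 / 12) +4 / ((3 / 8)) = -451 / 216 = -2.09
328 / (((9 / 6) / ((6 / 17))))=1312 / 17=77.18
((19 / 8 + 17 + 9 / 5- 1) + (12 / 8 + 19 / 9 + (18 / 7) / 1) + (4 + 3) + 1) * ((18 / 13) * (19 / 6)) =1645039 / 10920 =150.64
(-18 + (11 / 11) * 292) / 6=137 / 3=45.67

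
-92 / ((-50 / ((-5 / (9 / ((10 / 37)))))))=-92 / 333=-0.28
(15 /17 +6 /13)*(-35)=-10395 /221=-47.04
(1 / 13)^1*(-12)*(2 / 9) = -8 / 39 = -0.21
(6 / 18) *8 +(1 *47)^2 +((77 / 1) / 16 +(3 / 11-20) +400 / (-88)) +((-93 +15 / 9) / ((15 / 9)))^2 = 68577253 / 13200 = 5195.25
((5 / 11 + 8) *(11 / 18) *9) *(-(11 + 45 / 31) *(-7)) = 4053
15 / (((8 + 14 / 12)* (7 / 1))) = 18 / 77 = 0.23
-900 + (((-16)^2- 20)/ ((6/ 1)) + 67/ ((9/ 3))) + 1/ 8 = -20117/ 24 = -838.21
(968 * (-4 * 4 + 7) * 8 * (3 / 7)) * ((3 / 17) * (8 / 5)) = -5018112 / 595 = -8433.80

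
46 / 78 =23 / 39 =0.59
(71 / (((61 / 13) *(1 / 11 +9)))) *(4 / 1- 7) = -30459 / 6100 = -4.99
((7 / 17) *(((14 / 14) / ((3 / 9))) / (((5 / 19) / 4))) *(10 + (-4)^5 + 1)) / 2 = -808374 / 85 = -9510.28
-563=-563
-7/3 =-2.33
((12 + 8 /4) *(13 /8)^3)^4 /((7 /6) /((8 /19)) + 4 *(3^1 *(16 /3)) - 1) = 23973729591032949 /121064390656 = 198024.62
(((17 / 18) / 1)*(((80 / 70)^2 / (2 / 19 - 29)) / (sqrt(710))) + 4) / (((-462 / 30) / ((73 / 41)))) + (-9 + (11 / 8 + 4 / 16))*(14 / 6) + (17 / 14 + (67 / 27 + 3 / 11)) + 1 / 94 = -438815999 / 32049864 + 377264*sqrt(710) / 54268006023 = -13.69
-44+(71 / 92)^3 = -33904361 / 778688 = -43.54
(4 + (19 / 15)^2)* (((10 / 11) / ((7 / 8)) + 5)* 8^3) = 20014592 / 1155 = 17328.65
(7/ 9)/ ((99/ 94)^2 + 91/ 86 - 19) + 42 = 2414851082/ 57559779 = 41.95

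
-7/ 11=-0.64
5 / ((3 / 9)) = 15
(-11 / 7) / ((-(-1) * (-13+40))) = -11 / 189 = -0.06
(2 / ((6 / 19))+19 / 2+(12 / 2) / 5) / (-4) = -511 / 120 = -4.26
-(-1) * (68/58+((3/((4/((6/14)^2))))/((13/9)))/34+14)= 38125127/2512328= 15.18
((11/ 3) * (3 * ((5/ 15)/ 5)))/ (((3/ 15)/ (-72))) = -264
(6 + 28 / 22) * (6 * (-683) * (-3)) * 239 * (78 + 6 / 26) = 1671729522.80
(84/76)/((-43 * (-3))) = 7/817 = 0.01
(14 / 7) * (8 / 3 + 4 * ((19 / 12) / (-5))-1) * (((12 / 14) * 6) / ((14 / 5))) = 72 / 49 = 1.47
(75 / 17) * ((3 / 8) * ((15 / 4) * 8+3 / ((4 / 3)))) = 29025 / 544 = 53.35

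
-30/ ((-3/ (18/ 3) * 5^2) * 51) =4/ 85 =0.05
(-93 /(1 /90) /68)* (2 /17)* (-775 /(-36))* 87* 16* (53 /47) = -6646756500 /13583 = -489343.78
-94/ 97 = -0.97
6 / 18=1 / 3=0.33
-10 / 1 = -10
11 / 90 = 0.12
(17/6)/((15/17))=289/90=3.21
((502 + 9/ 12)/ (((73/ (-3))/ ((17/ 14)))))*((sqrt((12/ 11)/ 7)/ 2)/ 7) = -102561*sqrt(231)/ 2203432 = -0.71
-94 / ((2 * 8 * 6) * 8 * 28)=-47 / 10752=-0.00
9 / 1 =9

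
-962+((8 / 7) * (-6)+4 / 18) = -61024 / 63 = -968.63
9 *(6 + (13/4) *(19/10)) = 4383/40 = 109.58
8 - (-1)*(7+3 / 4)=63 / 4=15.75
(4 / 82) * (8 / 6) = 8 / 123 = 0.07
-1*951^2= -904401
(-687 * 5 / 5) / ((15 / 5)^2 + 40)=-687 / 49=-14.02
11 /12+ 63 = 767 /12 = 63.92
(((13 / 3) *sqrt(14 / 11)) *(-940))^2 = 2090597600 / 99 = 21117147.47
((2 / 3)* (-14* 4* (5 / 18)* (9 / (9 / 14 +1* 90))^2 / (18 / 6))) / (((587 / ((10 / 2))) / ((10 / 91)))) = -0.00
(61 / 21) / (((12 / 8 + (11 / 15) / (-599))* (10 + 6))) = 182695 / 1508248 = 0.12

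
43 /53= 0.81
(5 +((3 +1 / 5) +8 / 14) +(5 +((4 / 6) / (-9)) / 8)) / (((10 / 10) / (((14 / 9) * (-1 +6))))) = 52021 / 486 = 107.04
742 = 742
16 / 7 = 2.29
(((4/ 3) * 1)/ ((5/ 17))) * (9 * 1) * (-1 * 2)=-408/ 5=-81.60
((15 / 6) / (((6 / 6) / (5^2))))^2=15625 / 4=3906.25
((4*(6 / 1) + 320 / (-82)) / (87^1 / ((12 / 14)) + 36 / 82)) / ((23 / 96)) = 158208 / 192257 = 0.82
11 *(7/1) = 77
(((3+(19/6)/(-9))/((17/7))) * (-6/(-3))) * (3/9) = 1001/1377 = 0.73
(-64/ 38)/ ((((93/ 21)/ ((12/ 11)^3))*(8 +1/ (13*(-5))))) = -8386560/ 135624907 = -0.06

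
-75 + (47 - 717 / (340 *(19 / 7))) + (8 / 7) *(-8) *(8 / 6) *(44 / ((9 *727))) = -28.86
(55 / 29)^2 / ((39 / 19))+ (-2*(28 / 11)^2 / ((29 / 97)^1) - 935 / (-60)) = -412883413 / 15874716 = -26.01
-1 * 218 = -218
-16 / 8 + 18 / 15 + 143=711 / 5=142.20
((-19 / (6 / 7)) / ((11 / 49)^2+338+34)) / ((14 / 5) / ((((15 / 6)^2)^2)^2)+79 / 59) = -36798138671875 / 828127263143898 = -0.04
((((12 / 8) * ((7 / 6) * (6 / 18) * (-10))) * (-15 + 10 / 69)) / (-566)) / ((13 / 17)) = -609875 / 3046212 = -0.20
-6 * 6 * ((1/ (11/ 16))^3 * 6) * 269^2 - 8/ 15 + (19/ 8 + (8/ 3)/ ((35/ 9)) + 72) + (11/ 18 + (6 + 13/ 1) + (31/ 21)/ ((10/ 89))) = -48099353.05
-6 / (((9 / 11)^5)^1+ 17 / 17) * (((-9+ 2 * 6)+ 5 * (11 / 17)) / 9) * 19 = -162178357 / 2806275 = -57.79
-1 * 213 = -213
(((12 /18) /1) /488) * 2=1 /366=0.00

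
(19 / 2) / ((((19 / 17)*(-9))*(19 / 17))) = -289 / 342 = -0.85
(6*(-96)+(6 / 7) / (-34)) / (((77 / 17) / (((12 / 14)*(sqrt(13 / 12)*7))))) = -68547*sqrt(39) / 539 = -794.20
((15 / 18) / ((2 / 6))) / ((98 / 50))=125 / 98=1.28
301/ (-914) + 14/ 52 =-357/ 5941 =-0.06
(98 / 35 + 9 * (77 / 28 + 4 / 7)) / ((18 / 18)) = 32.69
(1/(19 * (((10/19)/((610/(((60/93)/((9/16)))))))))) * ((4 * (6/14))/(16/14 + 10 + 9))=17019/3760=4.53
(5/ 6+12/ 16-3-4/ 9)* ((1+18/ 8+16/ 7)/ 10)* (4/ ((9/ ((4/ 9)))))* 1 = -0.20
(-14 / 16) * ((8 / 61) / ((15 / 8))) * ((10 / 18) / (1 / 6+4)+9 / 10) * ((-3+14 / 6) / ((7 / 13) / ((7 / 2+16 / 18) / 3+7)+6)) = 1289197 / 185411025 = 0.01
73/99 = 0.74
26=26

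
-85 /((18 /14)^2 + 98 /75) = -312375 /10877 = -28.72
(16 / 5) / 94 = 0.03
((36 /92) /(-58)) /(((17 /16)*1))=-72 /11339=-0.01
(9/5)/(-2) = -9/10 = -0.90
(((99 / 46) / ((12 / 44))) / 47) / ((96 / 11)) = 1331 / 69184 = 0.02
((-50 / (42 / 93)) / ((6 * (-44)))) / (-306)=-775 / 565488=-0.00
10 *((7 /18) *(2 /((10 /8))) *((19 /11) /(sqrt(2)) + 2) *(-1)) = -20.04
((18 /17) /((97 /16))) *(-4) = -1152 /1649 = -0.70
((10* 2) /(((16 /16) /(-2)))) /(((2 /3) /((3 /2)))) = -90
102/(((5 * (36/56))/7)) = 3332/15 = 222.13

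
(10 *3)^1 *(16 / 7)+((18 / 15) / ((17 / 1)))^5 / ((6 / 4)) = 2129785536288 / 31059371875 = 68.57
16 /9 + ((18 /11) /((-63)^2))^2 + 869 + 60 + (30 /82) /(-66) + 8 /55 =8981682292991 /9648202410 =930.92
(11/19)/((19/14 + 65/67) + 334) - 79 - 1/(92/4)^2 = -250496834578/3170839225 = -79.00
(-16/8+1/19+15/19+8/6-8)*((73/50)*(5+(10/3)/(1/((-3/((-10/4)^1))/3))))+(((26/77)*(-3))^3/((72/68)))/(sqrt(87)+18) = -72.39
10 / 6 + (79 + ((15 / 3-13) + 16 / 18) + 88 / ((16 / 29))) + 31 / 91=382303 / 1638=233.40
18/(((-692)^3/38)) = -171/82843472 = -0.00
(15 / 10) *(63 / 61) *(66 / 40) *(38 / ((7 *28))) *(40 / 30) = 5643 / 8540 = 0.66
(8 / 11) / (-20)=-2 / 55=-0.04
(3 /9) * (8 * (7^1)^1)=56 /3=18.67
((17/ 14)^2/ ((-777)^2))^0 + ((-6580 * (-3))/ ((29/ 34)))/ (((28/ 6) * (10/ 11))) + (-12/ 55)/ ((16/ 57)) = 34805861/ 6380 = 5455.46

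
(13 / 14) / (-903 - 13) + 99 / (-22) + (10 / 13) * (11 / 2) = -45053 / 166712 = -0.27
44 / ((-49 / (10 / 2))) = -220 / 49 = -4.49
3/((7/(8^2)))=192/7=27.43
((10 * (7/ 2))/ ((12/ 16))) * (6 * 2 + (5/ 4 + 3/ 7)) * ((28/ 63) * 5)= 38300/ 27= 1418.52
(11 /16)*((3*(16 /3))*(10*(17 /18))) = 935 /9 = 103.89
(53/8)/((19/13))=689/152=4.53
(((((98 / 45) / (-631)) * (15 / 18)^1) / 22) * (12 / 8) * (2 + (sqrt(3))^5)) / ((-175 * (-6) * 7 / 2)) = -0.00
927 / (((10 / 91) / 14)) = 590499 / 5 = 118099.80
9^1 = 9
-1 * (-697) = 697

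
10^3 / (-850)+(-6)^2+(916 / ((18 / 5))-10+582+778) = 250808 / 153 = 1639.27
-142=-142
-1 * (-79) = 79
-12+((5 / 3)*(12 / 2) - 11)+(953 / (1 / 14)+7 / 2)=26665 / 2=13332.50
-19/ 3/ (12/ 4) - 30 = -289/ 9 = -32.11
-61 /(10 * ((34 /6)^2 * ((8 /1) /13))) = -7137 /23120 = -0.31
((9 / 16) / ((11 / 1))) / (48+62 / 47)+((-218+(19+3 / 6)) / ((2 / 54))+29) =-2174673001 / 407968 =-5330.50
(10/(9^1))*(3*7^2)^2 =24010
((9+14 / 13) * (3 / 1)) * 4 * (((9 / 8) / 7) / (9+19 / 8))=14148 / 8281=1.71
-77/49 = -11/7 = -1.57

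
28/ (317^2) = 28/ 100489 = 0.00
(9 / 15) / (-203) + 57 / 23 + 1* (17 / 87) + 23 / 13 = 4042364 / 910455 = 4.44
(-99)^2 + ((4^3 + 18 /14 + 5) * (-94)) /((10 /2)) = 296787 /35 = 8479.63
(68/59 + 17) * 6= 6426/59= 108.92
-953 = -953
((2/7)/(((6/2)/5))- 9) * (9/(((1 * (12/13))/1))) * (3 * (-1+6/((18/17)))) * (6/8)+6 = -6933/8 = -866.62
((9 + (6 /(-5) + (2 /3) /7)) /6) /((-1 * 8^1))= -0.16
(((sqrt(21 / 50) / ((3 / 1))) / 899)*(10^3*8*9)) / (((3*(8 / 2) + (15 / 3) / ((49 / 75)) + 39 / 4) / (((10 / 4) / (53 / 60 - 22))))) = -3360000*sqrt(42) / 312583199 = -0.07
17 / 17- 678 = -677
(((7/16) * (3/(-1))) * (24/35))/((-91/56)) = 36/65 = 0.55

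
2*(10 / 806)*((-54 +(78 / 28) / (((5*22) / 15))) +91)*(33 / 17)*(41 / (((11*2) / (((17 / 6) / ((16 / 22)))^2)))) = 50.93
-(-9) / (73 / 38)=342 / 73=4.68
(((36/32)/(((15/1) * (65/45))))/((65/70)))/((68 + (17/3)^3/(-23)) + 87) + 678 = 209323098249/308735960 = 678.00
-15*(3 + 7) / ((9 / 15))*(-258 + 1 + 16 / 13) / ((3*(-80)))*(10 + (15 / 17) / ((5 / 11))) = -16874375 / 5304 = -3181.44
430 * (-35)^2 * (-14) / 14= -526750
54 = 54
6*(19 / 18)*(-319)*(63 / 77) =-1653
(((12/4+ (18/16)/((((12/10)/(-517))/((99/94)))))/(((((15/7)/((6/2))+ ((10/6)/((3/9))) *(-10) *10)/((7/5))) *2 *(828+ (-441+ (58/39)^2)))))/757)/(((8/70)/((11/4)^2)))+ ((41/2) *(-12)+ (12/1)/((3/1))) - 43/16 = -523248939956816181/2138438954414080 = -244.69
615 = 615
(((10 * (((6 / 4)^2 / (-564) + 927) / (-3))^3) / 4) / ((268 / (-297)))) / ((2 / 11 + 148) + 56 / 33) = 614842311441853161315 / 1127385444712448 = 545370.10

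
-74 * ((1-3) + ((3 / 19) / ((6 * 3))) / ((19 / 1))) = 160247 / 1083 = 147.97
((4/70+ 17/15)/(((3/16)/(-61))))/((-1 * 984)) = 3050/7749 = 0.39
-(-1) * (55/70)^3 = 0.49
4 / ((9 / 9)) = 4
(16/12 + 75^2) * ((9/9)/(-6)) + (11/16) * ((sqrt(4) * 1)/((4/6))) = -134735/144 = -935.66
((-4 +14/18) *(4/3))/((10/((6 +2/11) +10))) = -10324/1485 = -6.95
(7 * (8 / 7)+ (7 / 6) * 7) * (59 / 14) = 5723 / 84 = 68.13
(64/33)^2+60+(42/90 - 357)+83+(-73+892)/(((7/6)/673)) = 2571326261/5445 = 472236.23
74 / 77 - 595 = -45741 / 77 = -594.04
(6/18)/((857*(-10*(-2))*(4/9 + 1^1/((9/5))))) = 1/51420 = 0.00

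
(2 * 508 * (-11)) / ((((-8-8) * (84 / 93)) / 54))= 1169289 / 28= 41760.32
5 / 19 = 0.26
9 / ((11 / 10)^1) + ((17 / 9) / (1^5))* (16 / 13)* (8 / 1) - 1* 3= 30605 / 1287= 23.78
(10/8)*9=45/4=11.25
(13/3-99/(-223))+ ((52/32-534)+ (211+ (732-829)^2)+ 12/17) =9093.11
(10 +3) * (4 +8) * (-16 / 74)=-1248 / 37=-33.73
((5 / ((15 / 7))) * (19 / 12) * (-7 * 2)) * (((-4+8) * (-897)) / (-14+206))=278369 / 288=966.56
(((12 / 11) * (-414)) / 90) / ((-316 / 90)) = 1242 / 869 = 1.43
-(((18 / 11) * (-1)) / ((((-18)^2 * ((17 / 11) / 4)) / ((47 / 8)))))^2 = -2209 / 374544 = -0.01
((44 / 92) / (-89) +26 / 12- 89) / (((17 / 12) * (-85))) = 2133106 / 2957915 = 0.72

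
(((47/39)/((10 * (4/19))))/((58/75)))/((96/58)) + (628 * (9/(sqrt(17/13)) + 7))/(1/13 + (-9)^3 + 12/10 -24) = -183690 * sqrt(221)/415327 -1317329665/243919104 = -11.98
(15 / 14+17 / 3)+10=16.74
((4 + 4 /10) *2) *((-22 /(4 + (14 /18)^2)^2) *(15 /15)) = -6351048 /695645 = -9.13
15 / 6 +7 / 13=79 / 26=3.04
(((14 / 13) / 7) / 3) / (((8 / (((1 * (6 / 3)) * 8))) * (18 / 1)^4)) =1 / 1023516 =0.00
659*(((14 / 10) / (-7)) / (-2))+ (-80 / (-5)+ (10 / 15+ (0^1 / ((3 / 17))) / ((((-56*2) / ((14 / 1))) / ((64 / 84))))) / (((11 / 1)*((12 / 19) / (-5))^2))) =1018097 / 11880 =85.70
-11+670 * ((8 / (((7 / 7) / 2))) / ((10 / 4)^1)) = 4277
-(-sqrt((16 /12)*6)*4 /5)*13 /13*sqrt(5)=8*sqrt(10) /5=5.06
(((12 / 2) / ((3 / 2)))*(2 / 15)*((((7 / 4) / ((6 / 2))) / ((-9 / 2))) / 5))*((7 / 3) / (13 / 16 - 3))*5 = 448 / 6075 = 0.07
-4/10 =-2/5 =-0.40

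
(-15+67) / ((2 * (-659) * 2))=-13 / 659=-0.02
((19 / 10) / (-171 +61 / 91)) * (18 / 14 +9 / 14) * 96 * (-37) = 76.41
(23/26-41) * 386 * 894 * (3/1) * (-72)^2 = -2798758230912/13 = -215289094685.54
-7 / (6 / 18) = -21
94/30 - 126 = -1843/15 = -122.87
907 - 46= 861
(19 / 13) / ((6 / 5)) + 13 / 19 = 2819 / 1482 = 1.90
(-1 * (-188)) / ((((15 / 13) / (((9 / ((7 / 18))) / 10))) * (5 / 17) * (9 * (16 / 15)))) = 93483 / 700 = 133.55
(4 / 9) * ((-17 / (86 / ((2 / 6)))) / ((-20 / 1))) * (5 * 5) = 85 / 2322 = 0.04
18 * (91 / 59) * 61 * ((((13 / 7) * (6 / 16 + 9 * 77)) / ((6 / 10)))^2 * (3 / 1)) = 23401163831.07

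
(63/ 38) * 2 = 63/ 19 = 3.32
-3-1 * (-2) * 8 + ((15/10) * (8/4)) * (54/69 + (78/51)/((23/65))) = 11071/391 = 28.31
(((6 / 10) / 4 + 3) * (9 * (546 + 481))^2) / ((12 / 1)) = 1794094029 / 80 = 22426175.36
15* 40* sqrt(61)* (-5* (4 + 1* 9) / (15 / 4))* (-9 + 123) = -1185600* sqrt(61) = -9259832.02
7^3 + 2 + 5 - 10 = 340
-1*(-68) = 68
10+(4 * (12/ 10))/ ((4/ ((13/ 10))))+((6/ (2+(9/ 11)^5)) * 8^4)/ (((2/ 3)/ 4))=62317.41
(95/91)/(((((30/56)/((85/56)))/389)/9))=1884705/182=10355.52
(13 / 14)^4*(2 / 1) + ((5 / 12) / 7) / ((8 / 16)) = 92543 / 57624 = 1.61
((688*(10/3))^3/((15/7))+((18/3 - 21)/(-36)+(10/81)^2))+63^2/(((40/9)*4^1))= 5908787467586881/1049760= 5628703196.53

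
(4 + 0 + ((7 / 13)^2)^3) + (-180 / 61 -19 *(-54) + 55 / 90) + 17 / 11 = 60002262460945 / 58298199102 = 1029.23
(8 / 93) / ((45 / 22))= 176 / 4185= 0.04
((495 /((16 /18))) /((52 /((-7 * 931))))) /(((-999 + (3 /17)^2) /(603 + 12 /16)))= 2251478985525 /53377792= 42180.07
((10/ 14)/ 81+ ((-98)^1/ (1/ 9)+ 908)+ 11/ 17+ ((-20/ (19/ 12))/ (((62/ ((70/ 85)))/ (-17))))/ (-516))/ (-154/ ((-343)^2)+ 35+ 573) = 7810535368706/ 178188855874443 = 0.04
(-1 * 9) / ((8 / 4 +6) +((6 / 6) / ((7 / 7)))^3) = -1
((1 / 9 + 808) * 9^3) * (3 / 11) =1767339 / 11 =160667.18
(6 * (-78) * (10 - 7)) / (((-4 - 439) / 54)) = 75816 / 443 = 171.14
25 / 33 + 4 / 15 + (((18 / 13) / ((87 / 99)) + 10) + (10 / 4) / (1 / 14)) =2960948 / 62205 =47.60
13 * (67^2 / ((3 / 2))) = 116714 / 3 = 38904.67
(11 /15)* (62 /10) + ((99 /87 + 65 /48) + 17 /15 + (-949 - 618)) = -54247211 /34800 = -1558.83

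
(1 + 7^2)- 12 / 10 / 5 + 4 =1344 / 25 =53.76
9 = 9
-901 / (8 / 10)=-4505 / 4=-1126.25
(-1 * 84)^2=7056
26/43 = 0.60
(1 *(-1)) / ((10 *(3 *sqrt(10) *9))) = -0.00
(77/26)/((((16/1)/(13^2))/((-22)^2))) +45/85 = 2059129/136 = 15140.65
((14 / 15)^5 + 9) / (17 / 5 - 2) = 7372199 / 1063125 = 6.93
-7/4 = -1.75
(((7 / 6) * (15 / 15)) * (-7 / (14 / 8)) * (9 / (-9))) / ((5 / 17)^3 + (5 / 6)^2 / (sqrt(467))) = -13876355808 / 45033845 + 4055111592 * sqrt(467) / 225169225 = 81.05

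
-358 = -358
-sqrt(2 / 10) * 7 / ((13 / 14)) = -98 * sqrt(5) / 65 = -3.37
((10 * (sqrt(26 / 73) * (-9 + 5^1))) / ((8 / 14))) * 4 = -167.10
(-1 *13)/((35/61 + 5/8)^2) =-238144/26325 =-9.05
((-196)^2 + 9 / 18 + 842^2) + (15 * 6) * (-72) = 1481801 / 2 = 740900.50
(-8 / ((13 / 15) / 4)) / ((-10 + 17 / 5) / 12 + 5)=-9600 / 1157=-8.30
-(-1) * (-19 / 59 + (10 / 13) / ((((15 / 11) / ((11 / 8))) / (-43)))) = -309941 / 9204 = -33.67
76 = 76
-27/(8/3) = -81/8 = -10.12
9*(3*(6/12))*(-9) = -243/2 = -121.50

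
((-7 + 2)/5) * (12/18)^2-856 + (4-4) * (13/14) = -856.44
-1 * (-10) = 10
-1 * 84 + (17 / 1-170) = -237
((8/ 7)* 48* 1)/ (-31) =-384/ 217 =-1.77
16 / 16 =1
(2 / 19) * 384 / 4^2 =48 / 19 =2.53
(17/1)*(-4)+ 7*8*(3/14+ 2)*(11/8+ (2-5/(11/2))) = 5231/22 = 237.77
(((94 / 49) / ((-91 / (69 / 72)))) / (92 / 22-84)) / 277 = 11891 / 13013466648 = 0.00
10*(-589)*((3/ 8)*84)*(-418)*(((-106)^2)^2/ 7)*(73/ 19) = 5373989463062880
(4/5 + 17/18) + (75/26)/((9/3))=1583/585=2.71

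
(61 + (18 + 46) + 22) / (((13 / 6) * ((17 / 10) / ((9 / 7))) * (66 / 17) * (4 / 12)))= 5670 / 143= 39.65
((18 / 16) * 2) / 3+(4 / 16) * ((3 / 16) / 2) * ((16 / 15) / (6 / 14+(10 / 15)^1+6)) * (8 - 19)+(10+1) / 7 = 95233 / 41720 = 2.28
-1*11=-11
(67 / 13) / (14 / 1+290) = 67 / 3952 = 0.02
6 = 6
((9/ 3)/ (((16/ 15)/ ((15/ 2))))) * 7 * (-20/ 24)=-7875/ 64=-123.05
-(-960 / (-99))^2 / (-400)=256 / 1089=0.24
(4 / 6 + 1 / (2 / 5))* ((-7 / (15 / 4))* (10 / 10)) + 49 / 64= -14819 / 2880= -5.15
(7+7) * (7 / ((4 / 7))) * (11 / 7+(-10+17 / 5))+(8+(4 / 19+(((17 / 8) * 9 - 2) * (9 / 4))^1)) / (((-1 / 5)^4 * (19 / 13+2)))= 69103037 / 9120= 7577.09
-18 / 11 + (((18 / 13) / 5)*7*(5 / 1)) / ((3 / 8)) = 24.21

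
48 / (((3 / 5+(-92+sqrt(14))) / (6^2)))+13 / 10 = -36774313 / 2084990 - 43200 * sqrt(14) / 208499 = -18.41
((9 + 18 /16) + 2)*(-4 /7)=-97 /14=-6.93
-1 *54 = -54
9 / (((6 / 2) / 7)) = 21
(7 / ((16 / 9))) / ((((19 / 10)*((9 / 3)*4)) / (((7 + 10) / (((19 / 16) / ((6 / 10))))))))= 1071 / 722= 1.48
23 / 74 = 0.31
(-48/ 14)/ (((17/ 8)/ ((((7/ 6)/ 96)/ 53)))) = -1/ 2703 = -0.00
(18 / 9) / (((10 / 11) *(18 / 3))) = 11 / 30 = 0.37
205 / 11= 18.64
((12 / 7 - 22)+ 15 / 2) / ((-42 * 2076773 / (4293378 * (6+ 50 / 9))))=740051156 / 101761877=7.27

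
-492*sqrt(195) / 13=-528.49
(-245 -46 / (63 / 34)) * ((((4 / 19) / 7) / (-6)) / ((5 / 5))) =1.35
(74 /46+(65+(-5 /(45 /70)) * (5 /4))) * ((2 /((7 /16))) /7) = 376816 /10143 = 37.15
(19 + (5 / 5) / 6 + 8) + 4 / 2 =175 / 6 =29.17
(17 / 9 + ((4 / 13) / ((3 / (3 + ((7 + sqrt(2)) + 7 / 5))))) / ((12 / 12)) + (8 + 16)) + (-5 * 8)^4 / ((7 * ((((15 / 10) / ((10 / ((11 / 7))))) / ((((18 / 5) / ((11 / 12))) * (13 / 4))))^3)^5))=4 * sqrt(2) / 39 + 376622379283084658378324735744661377913437535535091450042641316029 / 10207900327298548281356900195973585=36895185807790427503952390000000.00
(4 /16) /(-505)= -1 /2020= -0.00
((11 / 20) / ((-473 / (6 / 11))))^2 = 9 / 22372900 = 0.00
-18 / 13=-1.38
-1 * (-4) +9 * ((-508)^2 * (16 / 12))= 3096772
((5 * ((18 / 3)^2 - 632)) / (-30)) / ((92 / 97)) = 14453 / 138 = 104.73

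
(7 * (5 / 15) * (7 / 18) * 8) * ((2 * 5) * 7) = 13720 / 27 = 508.15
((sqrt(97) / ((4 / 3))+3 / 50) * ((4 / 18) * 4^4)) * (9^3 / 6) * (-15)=-77760 * sqrt(97)- 31104 / 5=-772067.98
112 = 112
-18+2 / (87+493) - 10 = -8119 / 290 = -28.00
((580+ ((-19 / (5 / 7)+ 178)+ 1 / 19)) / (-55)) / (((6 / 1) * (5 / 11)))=-34744 / 7125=-4.88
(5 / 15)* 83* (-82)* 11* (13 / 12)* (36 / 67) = -973258 / 67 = -14526.24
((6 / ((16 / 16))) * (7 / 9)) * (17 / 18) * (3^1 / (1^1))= 13.22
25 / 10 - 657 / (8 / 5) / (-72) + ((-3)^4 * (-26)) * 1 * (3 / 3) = -134259 / 64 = -2097.80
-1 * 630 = -630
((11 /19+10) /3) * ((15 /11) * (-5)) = -5025 /209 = -24.04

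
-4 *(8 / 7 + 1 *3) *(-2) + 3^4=799 / 7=114.14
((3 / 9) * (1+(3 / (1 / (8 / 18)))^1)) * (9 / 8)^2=63 / 64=0.98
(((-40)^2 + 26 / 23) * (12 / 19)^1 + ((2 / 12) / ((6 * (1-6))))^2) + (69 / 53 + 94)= 830367408361 / 750416400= 1106.54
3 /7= 0.43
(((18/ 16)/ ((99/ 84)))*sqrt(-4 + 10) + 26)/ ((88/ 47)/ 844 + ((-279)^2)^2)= 208257*sqrt(6)/ 1321964543761378 + 257842/ 60089297443699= 0.00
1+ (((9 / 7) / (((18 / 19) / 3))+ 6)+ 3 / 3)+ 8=281 / 14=20.07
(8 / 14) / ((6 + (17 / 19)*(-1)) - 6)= -76 / 119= -0.64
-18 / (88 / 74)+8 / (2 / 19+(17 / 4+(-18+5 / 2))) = -26857 / 1694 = -15.85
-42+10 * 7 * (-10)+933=191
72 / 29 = 2.48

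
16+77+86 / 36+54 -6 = 2581 / 18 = 143.39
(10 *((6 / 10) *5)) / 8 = 15 / 4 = 3.75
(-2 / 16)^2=1 / 64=0.02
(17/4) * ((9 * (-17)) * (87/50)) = -226287/200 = -1131.44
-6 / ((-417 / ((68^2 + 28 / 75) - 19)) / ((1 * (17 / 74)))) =15.22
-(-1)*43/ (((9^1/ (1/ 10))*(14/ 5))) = 43/ 252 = 0.17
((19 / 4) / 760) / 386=1 / 61760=0.00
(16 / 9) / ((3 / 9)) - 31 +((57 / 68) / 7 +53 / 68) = -8842 / 357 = -24.77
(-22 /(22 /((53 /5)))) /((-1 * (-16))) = -53 /80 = -0.66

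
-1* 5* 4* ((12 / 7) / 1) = -34.29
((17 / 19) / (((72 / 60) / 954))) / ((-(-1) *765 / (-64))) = -3392 / 57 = -59.51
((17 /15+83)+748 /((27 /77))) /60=149669 /4050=36.96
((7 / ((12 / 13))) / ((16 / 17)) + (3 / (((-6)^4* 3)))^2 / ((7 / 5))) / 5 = 94732097 / 58786560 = 1.61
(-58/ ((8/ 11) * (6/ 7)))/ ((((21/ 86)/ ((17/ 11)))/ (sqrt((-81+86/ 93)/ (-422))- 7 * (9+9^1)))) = 148393/ 2- 21199 * sqrt(292264962)/ 1412856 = 73939.99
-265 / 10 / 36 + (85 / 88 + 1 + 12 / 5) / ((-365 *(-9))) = -59003 / 80300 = -0.73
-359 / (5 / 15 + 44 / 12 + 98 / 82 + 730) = -14719 / 30143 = -0.49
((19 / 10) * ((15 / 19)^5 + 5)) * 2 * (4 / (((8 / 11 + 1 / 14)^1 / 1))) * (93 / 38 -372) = -37321.45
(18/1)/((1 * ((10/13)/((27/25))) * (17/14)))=44226/2125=20.81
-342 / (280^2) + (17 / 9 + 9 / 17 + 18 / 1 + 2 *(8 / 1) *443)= 42633423437 / 5997600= 7108.41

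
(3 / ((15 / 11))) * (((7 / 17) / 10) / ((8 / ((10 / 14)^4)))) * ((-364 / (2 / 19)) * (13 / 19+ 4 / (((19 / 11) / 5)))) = -832975 / 6664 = -125.00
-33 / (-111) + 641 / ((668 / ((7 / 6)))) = 210107 / 148296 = 1.42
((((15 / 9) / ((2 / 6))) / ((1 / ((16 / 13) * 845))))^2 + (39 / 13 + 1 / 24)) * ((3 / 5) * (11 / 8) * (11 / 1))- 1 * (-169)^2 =78515029313 / 320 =245359466.60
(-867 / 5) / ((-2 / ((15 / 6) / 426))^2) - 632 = -611696549 / 967872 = -632.00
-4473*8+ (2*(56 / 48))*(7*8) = -106960 / 3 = -35653.33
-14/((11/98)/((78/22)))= -53508/121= -442.21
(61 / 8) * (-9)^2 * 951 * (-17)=-79881147 / 8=-9985143.38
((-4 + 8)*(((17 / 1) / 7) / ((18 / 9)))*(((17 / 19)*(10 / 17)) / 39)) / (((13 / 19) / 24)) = 2720 / 1183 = 2.30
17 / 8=2.12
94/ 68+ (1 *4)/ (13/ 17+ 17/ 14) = 54505/ 16014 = 3.40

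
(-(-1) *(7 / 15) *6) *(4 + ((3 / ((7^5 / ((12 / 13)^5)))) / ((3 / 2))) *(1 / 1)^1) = 49923566936 / 4457372465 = 11.20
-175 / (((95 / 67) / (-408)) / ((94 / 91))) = 12847920 / 247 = 52015.87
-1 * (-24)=24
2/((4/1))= 1/2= 0.50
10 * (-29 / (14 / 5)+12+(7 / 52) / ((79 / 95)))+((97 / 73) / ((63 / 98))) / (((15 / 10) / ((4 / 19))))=9873656357 / 538441722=18.34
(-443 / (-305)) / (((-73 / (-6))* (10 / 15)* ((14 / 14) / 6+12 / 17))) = 406674 / 1981585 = 0.21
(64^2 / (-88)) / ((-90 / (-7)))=-1792 / 495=-3.62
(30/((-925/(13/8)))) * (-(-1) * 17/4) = -663/2960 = -0.22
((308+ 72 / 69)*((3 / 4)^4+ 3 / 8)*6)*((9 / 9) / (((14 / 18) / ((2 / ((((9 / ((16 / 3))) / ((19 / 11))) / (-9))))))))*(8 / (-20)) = 107568918 / 8855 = 12147.82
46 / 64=23 / 32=0.72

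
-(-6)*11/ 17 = 66/ 17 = 3.88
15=15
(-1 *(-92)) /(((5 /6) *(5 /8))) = 4416 /25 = 176.64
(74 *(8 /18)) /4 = 74 /9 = 8.22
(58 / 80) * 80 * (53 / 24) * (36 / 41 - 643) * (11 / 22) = -40464599 / 984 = -41122.56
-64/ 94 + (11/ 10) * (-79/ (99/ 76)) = -142534/ 2115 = -67.39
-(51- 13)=-38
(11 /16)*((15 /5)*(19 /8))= 627 /128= 4.90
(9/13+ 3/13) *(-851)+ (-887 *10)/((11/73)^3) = -44871142442/17303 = -2593257.96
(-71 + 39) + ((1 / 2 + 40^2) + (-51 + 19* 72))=2885.50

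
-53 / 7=-7.57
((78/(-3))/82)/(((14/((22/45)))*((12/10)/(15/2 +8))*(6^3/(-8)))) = 0.01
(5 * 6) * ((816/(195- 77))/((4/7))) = 21420/59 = 363.05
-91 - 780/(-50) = -377/5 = -75.40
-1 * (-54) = 54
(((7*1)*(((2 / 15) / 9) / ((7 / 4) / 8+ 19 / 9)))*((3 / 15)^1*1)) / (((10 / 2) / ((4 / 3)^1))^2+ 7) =7168 / 16959525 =0.00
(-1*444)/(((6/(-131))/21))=203574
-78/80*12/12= -39/40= -0.98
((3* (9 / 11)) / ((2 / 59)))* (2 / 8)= 1593 / 88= 18.10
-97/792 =-0.12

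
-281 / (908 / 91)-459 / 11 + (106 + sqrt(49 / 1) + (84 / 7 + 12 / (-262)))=72048629 / 1308428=55.07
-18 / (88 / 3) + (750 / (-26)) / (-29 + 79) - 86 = -49873 / 572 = -87.19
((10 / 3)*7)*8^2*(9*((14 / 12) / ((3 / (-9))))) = -47040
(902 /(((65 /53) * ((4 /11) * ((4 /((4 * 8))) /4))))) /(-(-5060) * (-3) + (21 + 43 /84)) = -353381952 /82765345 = -4.27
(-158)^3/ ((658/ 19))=-37470964/ 329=-113893.51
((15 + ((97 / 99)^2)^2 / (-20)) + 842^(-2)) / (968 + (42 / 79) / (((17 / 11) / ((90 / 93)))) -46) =26499505378094295209 / 1634445297096569019315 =0.02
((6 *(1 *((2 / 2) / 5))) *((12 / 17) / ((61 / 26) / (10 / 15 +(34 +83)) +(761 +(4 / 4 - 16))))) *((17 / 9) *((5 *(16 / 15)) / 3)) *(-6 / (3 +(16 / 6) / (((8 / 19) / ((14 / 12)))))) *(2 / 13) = -2168832 / 6401917885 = -0.00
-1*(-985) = 985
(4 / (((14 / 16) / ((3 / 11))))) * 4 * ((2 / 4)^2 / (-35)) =-96 / 2695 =-0.04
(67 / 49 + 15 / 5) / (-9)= -214 / 441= -0.49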